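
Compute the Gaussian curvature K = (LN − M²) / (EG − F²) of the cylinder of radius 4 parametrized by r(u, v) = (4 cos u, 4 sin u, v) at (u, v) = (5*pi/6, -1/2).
K = 0

Coefficients of the first fundamental form: E = 16, F = 0, G = 1.
Coefficients of the second fundamental form: L = -4, M = 0, N = 0.
Assemble K = (LN − M²)/(EG − F²) = 0. At (u, v) = (5*pi/6, -1/2): K = 0.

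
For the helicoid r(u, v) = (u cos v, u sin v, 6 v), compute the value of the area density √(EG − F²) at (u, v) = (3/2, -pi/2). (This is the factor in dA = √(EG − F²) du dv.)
√(EG − F²)|_{(3/2, -pi/2)} = 3*sqrt(17)/2

E = 1, F = 0, G = u^2 + 36, so EG − F² = u^2 + 36. Taking the positive square root: √(EG − F²) = sqrt(u^2 + 36). At (u, v) = (3/2, -pi/2): 3*sqrt(17)/2.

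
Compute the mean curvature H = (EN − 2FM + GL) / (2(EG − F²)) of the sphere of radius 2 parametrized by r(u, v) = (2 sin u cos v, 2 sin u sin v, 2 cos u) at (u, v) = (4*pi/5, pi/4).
H = -1/2

With E = 4, F = 0, G = 4*sin(u)^2, L = -2*sin(u)/Abs(sin(u)), M = 0, N = -2*sin(u)^3/Abs(sin(u)), assemble
  H = (EN − 2FM + GL) / (2(EG − F²)) = -sin(u)/(2*Abs(sin(u))).
At (u, v) = (4*pi/5, pi/4): H = -1/2.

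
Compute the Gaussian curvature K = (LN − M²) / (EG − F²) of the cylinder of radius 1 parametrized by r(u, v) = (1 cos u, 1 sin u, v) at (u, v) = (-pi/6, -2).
K = 0

Coefficients of the first fundamental form: E = 1, F = 0, G = 1.
Coefficients of the second fundamental form: L = -1, M = 0, N = 0.
Assemble K = (LN − M²)/(EG − F²) = 0. At (u, v) = (-pi/6, -2): K = 0.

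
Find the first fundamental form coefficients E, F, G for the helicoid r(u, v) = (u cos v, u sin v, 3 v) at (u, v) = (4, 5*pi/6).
E = 1;  F = 0;  G = 25

Partials: r_u = (cos(v), sin(v), 0), r_v = (-u*sin(v), u*cos(v), 3). As functions of (u, v):
  E = r_u · r_u = 1,
  F = r_u · r_v = 0,
  G = r_v · r_v = u^2 + 9.
Evaluating at (u, v) = (4, 5*pi/6): E = 1, F = 0, G = 25.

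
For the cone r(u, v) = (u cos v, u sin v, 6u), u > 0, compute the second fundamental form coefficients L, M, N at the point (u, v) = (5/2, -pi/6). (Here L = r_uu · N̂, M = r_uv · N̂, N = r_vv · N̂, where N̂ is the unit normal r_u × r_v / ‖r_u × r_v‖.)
L = 0;  M = 0;  N = 15*sqrt(37)/37

Compute the unit normal N̂(u, v) = (-6*sqrt(37)*u*cos(v)/(37*Abs(u)), -6*sqrt(37)*u*sin(v)/(37*Abs(u)), sqrt(37)*u/(37*Abs(u))), and the second partials r_uu, r_uv, r_vv. Take dot products:
  L(u, v) = r_uu · N̂ = 0,
  M(u, v) = r_uv · N̂ = 0,
  N(u, v) = r_vv · N̂ = 6*sqrt(37)*u^2/(37*Abs(u)).
Evaluating at (u, v) = (5/2, -pi/6):
  L = 0, M = 0, N = 15*sqrt(37)/37.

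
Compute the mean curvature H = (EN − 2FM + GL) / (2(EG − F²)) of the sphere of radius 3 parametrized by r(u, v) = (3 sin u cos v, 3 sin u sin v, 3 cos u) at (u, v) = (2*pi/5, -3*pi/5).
H = -1/3

With E = 9, F = 0, G = 9*sin(u)^2, L = -3*sin(u)/Abs(sin(u)), M = 0, N = -3*sin(u)^3/Abs(sin(u)), assemble
  H = (EN − 2FM + GL) / (2(EG − F²)) = -sin(u)/(3*Abs(sin(u))).
At (u, v) = (2*pi/5, -3*pi/5): H = -1/3.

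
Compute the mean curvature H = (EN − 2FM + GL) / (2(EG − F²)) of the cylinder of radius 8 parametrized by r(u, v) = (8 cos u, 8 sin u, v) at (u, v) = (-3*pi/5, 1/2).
H = -1/16

With E = 64, F = 0, G = 1, L = -8, M = 0, N = 0, assemble
  H = (EN − 2FM + GL) / (2(EG − F²)) = -1/16.
At (u, v) = (-3*pi/5, 1/2): H = -1/16.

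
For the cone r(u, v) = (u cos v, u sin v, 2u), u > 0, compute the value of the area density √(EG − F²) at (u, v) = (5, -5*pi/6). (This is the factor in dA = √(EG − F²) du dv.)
√(EG − F²)|_{(5, -5*pi/6)} = 5*sqrt(5)

E = 5, F = 0, G = u^2, so EG − F² = 5*u^2. Taking the positive square root: √(EG − F²) = sqrt(5)*Abs(u). At (u, v) = (5, -5*pi/6): 5*sqrt(5).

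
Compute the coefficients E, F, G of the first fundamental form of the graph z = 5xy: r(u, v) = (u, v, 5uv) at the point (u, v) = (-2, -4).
E = 401;  F = 200;  G = 101

Partials: r_u = (1, 0, 5*v), r_v = (0, 1, 5*u). As functions of (u, v):
  E = r_u · r_u = 25*v^2 + 1,
  F = r_u · r_v = 25*u*v,
  G = r_v · r_v = 25*u^2 + 1.
Evaluating at (u, v) = (-2, -4): E = 401, F = 200, G = 101.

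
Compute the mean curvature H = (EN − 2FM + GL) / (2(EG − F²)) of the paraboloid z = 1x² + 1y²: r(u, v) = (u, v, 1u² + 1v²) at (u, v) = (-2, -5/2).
H = 43*sqrt(42)/1764

With E = 4*u^2 + 1, F = 4*u*v, G = 4*v^2 + 1, L = 2/sqrt(4*u^2 + 4*v^2 + 1), M = 0, N = 2/sqrt(4*u^2 + 4*v^2 + 1), assemble
  H = (EN − 2FM + GL) / (2(EG − F²)) = 2*(2*u^2 + 2*v^2 + 1)/(4*u^2 + 4*v^2 + 1)^(3/2).
At (u, v) = (-2, -5/2): H = 43*sqrt(42)/1764.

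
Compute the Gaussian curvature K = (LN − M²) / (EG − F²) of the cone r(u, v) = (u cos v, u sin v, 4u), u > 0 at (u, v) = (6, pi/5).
K = 0

Coefficients of the first fundamental form: E = 17, F = 0, G = u^2.
Coefficients of the second fundamental form: L = 0, M = 0, N = 4*sqrt(17)*u^2/(17*Abs(u)).
Assemble K = (LN − M²)/(EG − F²) = 0. At (u, v) = (6, pi/5): K = 0.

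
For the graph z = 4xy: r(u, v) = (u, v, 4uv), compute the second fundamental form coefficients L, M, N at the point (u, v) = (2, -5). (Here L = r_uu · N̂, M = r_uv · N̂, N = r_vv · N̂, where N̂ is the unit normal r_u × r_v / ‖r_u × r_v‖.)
L = 0;  M = 4*sqrt(465)/465;  N = 0

Compute the unit normal N̂(u, v) = (-4*v/sqrt(16*u^2 + 16*v^2 + 1), -4*u/sqrt(16*u^2 + 16*v^2 + 1), 1/sqrt(16*u^2 + 16*v^2 + 1)), and the second partials r_uu, r_uv, r_vv. Take dot products:
  L(u, v) = r_uu · N̂ = 0,
  M(u, v) = r_uv · N̂ = 4/sqrt(16*u^2 + 16*v^2 + 1),
  N(u, v) = r_vv · N̂ = 0.
Evaluating at (u, v) = (2, -5):
  L = 0, M = 4*sqrt(465)/465, N = 0.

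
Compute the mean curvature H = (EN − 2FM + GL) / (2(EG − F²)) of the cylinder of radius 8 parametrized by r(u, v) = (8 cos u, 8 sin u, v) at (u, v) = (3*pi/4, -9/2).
H = -1/16

With E = 64, F = 0, G = 1, L = -8, M = 0, N = 0, assemble
  H = (EN − 2FM + GL) / (2(EG − F²)) = -1/16.
At (u, v) = (3*pi/4, -9/2): H = -1/16.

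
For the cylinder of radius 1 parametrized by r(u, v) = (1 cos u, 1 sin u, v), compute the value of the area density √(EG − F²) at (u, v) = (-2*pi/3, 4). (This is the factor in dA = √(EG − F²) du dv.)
√(EG − F²)|_{(-2*pi/3, 4)} = 1

E = 1, F = 0, G = 1, so EG − F² = 1. Taking the positive square root: √(EG − F²) = 1. At (u, v) = (-2*pi/3, 4): 1.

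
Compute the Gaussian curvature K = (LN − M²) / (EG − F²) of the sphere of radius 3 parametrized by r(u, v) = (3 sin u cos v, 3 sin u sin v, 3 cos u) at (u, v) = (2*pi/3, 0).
K = 1/9

Coefficients of the first fundamental form: E = 9, F = 0, G = 9*sin(u)^2.
Coefficients of the second fundamental form: L = -3*sin(u)/Abs(sin(u)), M = 0, N = -3*sin(u)^3/Abs(sin(u)).
Assemble K = (LN − M²)/(EG − F²) = 1/9. At (u, v) = (2*pi/3, 0): K = 1/9.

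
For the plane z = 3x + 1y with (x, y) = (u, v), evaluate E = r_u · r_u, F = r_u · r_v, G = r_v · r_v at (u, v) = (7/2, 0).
E = 10;  F = 3;  G = 2

Partials: r_u = (1, 0, 3), r_v = (0, 1, 1). As functions of (u, v):
  E = r_u · r_u = 10,
  F = r_u · r_v = 3,
  G = r_v · r_v = 2.
Evaluating at (u, v) = (7/2, 0): E = 10, F = 3, G = 2.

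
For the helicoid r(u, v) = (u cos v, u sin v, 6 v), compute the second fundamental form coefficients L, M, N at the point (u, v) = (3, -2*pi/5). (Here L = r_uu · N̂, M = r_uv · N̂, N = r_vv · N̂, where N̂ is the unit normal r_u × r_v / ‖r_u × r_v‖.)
L = 0;  M = -2*sqrt(5)/5;  N = 0

Compute the unit normal N̂(u, v) = (6*sin(v)/sqrt(u^2 + 36), -6*cos(v)/sqrt(u^2 + 36), u/sqrt(u^2 + 36)), and the second partials r_uu, r_uv, r_vv. Take dot products:
  L(u, v) = r_uu · N̂ = 0,
  M(u, v) = r_uv · N̂ = -6/sqrt(u^2 + 36),
  N(u, v) = r_vv · N̂ = 0.
Evaluating at (u, v) = (3, -2*pi/5):
  L = 0, M = -2*sqrt(5)/5, N = 0.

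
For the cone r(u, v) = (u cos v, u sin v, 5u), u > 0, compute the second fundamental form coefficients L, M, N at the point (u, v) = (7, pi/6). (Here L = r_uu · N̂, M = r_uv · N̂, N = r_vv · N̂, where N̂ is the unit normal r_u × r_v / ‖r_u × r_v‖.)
L = 0;  M = 0;  N = 35*sqrt(26)/26

Compute the unit normal N̂(u, v) = (-5*sqrt(26)*u*cos(v)/(26*Abs(u)), -5*sqrt(26)*u*sin(v)/(26*Abs(u)), sqrt(26)*u/(26*Abs(u))), and the second partials r_uu, r_uv, r_vv. Take dot products:
  L(u, v) = r_uu · N̂ = 0,
  M(u, v) = r_uv · N̂ = 0,
  N(u, v) = r_vv · N̂ = 5*sqrt(26)*u^2/(26*Abs(u)).
Evaluating at (u, v) = (7, pi/6):
  L = 0, M = 0, N = 35*sqrt(26)/26.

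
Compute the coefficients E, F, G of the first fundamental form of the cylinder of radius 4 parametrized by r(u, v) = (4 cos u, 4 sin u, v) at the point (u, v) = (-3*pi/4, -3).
E = 16;  F = 0;  G = 1

Partials: r_u = (-4*sin(u), 4*cos(u), 0), r_v = (0, 0, 1). As functions of (u, v):
  E = r_u · r_u = 16,
  F = r_u · r_v = 0,
  G = r_v · r_v = 1.
Evaluating at (u, v) = (-3*pi/4, -3): E = 16, F = 0, G = 1.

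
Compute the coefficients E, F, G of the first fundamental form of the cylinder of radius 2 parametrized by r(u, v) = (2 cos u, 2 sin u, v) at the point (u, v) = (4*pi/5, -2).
E = 4;  F = 0;  G = 1

Partials: r_u = (-2*sin(u), 2*cos(u), 0), r_v = (0, 0, 1). As functions of (u, v):
  E = r_u · r_u = 4,
  F = r_u · r_v = 0,
  G = r_v · r_v = 1.
Evaluating at (u, v) = (4*pi/5, -2): E = 4, F = 0, G = 1.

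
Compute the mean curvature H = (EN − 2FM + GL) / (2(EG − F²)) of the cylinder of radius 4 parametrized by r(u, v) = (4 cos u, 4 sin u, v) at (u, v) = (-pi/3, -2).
H = -1/8

With E = 16, F = 0, G = 1, L = -4, M = 0, N = 0, assemble
  H = (EN − 2FM + GL) / (2(EG − F²)) = -1/8.
At (u, v) = (-pi/3, -2): H = -1/8.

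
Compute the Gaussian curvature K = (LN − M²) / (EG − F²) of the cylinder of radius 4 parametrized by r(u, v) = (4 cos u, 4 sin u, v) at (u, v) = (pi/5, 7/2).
K = 0

Coefficients of the first fundamental form: E = 16, F = 0, G = 1.
Coefficients of the second fundamental form: L = -4, M = 0, N = 0.
Assemble K = (LN − M²)/(EG − F²) = 0. At (u, v) = (pi/5, 7/2): K = 0.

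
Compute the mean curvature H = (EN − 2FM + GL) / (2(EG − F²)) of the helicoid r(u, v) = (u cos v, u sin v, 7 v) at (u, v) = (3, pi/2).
H = 0

With E = 1, F = 0, G = u^2 + 49, L = 0, M = -7/sqrt(u^2 + 49), N = 0, assemble
  H = (EN − 2FM + GL) / (2(EG − F²)) = 0.
At (u, v) = (3, pi/2): H = 0.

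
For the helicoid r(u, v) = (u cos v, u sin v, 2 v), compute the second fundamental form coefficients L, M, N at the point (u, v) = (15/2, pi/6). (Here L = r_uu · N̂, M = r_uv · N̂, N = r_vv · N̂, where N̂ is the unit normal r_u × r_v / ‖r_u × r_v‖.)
L = 0;  M = -4*sqrt(241)/241;  N = 0

Compute the unit normal N̂(u, v) = (2*sin(v)/sqrt(u^2 + 4), -2*cos(v)/sqrt(u^2 + 4), u/sqrt(u^2 + 4)), and the second partials r_uu, r_uv, r_vv. Take dot products:
  L(u, v) = r_uu · N̂ = 0,
  M(u, v) = r_uv · N̂ = -2/sqrt(u^2 + 4),
  N(u, v) = r_vv · N̂ = 0.
Evaluating at (u, v) = (15/2, pi/6):
  L = 0, M = -4*sqrt(241)/241, N = 0.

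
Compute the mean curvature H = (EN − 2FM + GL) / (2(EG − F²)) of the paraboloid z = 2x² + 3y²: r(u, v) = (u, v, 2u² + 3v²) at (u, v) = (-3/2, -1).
H = 185*sqrt(73)/5329

With E = 16*u^2 + 1, F = 24*u*v, G = 36*v^2 + 1, L = 4/sqrt(16*u^2 + 36*v^2 + 1), M = 0, N = 6/sqrt(16*u^2 + 36*v^2 + 1), assemble
  H = (EN − 2FM + GL) / (2(EG − F²)) = (48*u^2 + 72*v^2 + 5)/(16*u^2 + 36*v^2 + 1)^(3/2).
At (u, v) = (-3/2, -1): H = 185*sqrt(73)/5329.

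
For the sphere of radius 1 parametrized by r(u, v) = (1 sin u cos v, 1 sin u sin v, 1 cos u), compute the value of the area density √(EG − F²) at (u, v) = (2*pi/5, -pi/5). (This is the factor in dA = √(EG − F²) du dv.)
√(EG − F²)|_{(2*pi/5, -pi/5)} = sqrt(2*sqrt(5) + 10)/4

E = 1, F = 0, G = sin(u)^2, so EG − F² = sin(u)^2. Taking the positive square root: √(EG − F²) = Abs(sin(u)). At (u, v) = (2*pi/5, -pi/5): sqrt(2*sqrt(5) + 10)/4.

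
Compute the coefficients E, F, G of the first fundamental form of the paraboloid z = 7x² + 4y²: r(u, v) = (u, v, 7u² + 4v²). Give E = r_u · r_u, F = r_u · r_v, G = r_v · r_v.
E = 196*u^2 + 1;  F = 112*u*v;  G = 64*v^2 + 1

Compute partials: r_u = (1, 0, 14*u), r_v = (0, 1, 8*v). Then
  E = r_u · r_u = 196*u^2 + 1,
  F = r_u · r_v = 112*u*v,
  G = r_v · r_v = 64*v^2 + 1.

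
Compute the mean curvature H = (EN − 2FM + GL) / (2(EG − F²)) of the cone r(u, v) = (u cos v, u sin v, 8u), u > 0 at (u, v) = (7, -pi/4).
H = 4*sqrt(65)/455

With E = 65, F = 0, G = u^2, L = 0, M = 0, N = 8*sqrt(65)*u^2/(65*Abs(u)), assemble
  H = (EN − 2FM + GL) / (2(EG − F²)) = 4*sqrt(65)/(65*Abs(u)).
At (u, v) = (7, -pi/4): H = 4*sqrt(65)/455.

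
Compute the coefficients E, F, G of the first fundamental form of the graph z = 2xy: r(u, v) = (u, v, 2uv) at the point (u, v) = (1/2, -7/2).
E = 50;  F = -7;  G = 2

Partials: r_u = (1, 0, 2*v), r_v = (0, 1, 2*u). As functions of (u, v):
  E = r_u · r_u = 4*v^2 + 1,
  F = r_u · r_v = 4*u*v,
  G = r_v · r_v = 4*u^2 + 1.
Evaluating at (u, v) = (1/2, -7/2): E = 50, F = -7, G = 2.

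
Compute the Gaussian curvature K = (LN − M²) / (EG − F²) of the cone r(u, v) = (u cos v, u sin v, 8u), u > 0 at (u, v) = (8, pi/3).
K = 0

Coefficients of the first fundamental form: E = 65, F = 0, G = u^2.
Coefficients of the second fundamental form: L = 0, M = 0, N = 8*sqrt(65)*u^2/(65*Abs(u)).
Assemble K = (LN − M²)/(EG − F²) = 0. At (u, v) = (8, pi/3): K = 0.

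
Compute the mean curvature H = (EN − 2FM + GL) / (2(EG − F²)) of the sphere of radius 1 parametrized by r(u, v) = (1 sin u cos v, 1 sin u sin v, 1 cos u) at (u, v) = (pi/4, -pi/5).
H = -1

With E = 1, F = 0, G = sin(u)^2, L = -sin(u)/Abs(sin(u)), M = 0, N = -sin(u)^3/Abs(sin(u)), assemble
  H = (EN − 2FM + GL) / (2(EG − F²)) = -sin(u)/Abs(sin(u)).
At (u, v) = (pi/4, -pi/5): H = -1.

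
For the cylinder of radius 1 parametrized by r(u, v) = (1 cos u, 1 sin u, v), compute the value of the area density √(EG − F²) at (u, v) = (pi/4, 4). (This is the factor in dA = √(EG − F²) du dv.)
√(EG − F²)|_{(pi/4, 4)} = 1

E = 1, F = 0, G = 1, so EG − F² = 1. Taking the positive square root: √(EG − F²) = 1. At (u, v) = (pi/4, 4): 1.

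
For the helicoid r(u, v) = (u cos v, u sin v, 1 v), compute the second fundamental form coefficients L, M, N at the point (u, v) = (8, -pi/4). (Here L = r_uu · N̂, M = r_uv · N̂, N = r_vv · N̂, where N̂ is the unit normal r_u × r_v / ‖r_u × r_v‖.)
L = 0;  M = -sqrt(65)/65;  N = 0

Compute the unit normal N̂(u, v) = (sin(v)/sqrt(u^2 + 1), -cos(v)/sqrt(u^2 + 1), u/sqrt(u^2 + 1)), and the second partials r_uu, r_uv, r_vv. Take dot products:
  L(u, v) = r_uu · N̂ = 0,
  M(u, v) = r_uv · N̂ = -1/sqrt(u^2 + 1),
  N(u, v) = r_vv · N̂ = 0.
Evaluating at (u, v) = (8, -pi/4):
  L = 0, M = -sqrt(65)/65, N = 0.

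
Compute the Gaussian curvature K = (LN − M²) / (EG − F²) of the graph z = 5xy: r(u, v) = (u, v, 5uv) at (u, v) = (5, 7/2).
K = -400/13905441

Coefficients of the first fundamental form: E = 25*v^2 + 1, F = 25*u*v, G = 25*u^2 + 1.
Coefficients of the second fundamental form: L = 0, M = 5/sqrt(25*u^2 + 25*v^2 + 1), N = 0.
Assemble K = (LN − M²)/(EG − F²) = -25/(625*u^4 + 1250*u^2*v^2 + 50*u^2 + 625*v^4 + 50*v^2 + 1). At (u, v) = (5, 7/2): K = -400/13905441.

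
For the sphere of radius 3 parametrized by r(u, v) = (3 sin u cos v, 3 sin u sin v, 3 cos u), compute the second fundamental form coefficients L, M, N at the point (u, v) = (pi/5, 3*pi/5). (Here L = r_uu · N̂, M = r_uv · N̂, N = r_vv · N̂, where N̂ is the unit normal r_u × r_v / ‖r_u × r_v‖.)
L = -3;  M = 0;  N = -15/8 + 3*sqrt(5)/8

Compute the unit normal N̂(u, v) = (sin(u)^2*cos(v)/Abs(sin(u)), sin(u)^2*sin(v)/Abs(sin(u)), sin(2*u)/(2*Abs(sin(u)))), and the second partials r_uu, r_uv, r_vv. Take dot products:
  L(u, v) = r_uu · N̂ = -3*sin(u)/Abs(sin(u)),
  M(u, v) = r_uv · N̂ = 0,
  N(u, v) = r_vv · N̂ = -3*sin(u)^3/Abs(sin(u)).
Evaluating at (u, v) = (pi/5, 3*pi/5):
  L = -3, M = 0, N = -15/8 + 3*sqrt(5)/8.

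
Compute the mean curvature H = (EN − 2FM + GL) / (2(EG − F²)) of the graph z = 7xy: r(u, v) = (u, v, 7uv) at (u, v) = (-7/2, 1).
H = 9604/132651

With E = 49*v^2 + 1, F = 49*u*v, G = 49*u^2 + 1, L = 0, M = 7/sqrt(49*u^2 + 49*v^2 + 1), N = 0, assemble
  H = (EN − 2FM + GL) / (2(EG − F²)) = -343*u*v/(49*u^2 + 49*v^2 + 1)^(3/2).
At (u, v) = (-7/2, 1): H = 9604/132651.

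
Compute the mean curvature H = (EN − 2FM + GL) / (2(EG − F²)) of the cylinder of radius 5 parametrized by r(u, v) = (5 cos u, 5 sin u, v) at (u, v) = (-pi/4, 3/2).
H = -1/10

With E = 25, F = 0, G = 1, L = -5, M = 0, N = 0, assemble
  H = (EN − 2FM + GL) / (2(EG − F²)) = -1/10.
At (u, v) = (-pi/4, 3/2): H = -1/10.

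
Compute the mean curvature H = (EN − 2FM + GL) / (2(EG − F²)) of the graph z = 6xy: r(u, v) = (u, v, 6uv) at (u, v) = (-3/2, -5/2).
H = -810*sqrt(307)/94249

With E = 36*v^2 + 1, F = 36*u*v, G = 36*u^2 + 1, L = 0, M = 6/sqrt(36*u^2 + 36*v^2 + 1), N = 0, assemble
  H = (EN − 2FM + GL) / (2(EG − F²)) = -216*u*v/(36*u^2 + 36*v^2 + 1)^(3/2).
At (u, v) = (-3/2, -5/2): H = -810*sqrt(307)/94249.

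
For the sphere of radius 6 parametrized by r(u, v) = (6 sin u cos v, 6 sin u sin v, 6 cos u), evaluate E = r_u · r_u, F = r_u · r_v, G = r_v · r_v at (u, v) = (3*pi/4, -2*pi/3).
E = 36;  F = 0;  G = 18

Partials: r_u = (6*cos(u)*cos(v), 6*sin(v)*cos(u), -6*sin(u)), r_v = (-6*sin(u)*sin(v), 6*sin(u)*cos(v), 0). As functions of (u, v):
  E = r_u · r_u = 36,
  F = r_u · r_v = 0,
  G = r_v · r_v = 36*sin(u)^2.
Evaluating at (u, v) = (3*pi/4, -2*pi/3): E = 36, F = 0, G = 18.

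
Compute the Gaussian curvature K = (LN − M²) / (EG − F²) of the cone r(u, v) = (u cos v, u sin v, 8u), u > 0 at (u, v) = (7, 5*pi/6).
K = 0

Coefficients of the first fundamental form: E = 65, F = 0, G = u^2.
Coefficients of the second fundamental form: L = 0, M = 0, N = 8*sqrt(65)*u^2/(65*Abs(u)).
Assemble K = (LN − M²)/(EG − F²) = 0. At (u, v) = (7, 5*pi/6): K = 0.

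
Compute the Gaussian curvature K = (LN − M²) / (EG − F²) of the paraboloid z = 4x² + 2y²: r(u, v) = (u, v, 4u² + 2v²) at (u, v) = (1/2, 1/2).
K = 32/441

Coefficients of the first fundamental form: E = 64*u^2 + 1, F = 32*u*v, G = 16*v^2 + 1.
Coefficients of the second fundamental form: L = 8/sqrt(64*u^2 + 16*v^2 + 1), M = 0, N = 4/sqrt(64*u^2 + 16*v^2 + 1).
Assemble K = (LN − M²)/(EG − F²) = 32/(4096*u^4 + 2048*u^2*v^2 + 128*u^2 + 256*v^4 + 32*v^2 + 1). At (u, v) = (1/2, 1/2): K = 32/441.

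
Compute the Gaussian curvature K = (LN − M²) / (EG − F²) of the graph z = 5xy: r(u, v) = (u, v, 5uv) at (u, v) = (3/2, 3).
K = -400/1274641

Coefficients of the first fundamental form: E = 25*v^2 + 1, F = 25*u*v, G = 25*u^2 + 1.
Coefficients of the second fundamental form: L = 0, M = 5/sqrt(25*u^2 + 25*v^2 + 1), N = 0.
Assemble K = (LN − M²)/(EG − F²) = -25/(625*u^4 + 1250*u^2*v^2 + 50*u^2 + 625*v^4 + 50*v^2 + 1). At (u, v) = (3/2, 3): K = -400/1274641.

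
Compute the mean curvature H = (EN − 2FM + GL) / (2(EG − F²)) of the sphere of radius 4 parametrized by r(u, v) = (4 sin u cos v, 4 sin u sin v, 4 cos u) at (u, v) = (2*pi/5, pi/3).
H = -1/4

With E = 16, F = 0, G = 16*sin(u)^2, L = -4*sin(u)/Abs(sin(u)), M = 0, N = -4*sin(u)^3/Abs(sin(u)), assemble
  H = (EN − 2FM + GL) / (2(EG − F²)) = -sin(u)/(4*Abs(sin(u))).
At (u, v) = (2*pi/5, pi/3): H = -1/4.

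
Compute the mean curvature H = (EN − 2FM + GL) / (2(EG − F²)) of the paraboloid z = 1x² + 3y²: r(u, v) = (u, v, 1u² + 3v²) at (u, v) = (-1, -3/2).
H = 97*sqrt(86)/7396

With E = 4*u^2 + 1, F = 12*u*v, G = 36*v^2 + 1, L = 2/sqrt(4*u^2 + 36*v^2 + 1), M = 0, N = 6/sqrt(4*u^2 + 36*v^2 + 1), assemble
  H = (EN − 2FM + GL) / (2(EG − F²)) = 4*(3*u^2 + 9*v^2 + 1)/(4*u^2 + 36*v^2 + 1)^(3/2).
At (u, v) = (-1, -3/2): H = 97*sqrt(86)/7396.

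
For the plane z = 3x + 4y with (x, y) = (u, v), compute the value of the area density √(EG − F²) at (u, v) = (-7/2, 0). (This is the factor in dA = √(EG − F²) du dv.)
√(EG − F²)|_{(-7/2, 0)} = sqrt(26)

E = 10, F = 12, G = 17, so EG − F² = 26. Taking the positive square root: √(EG − F²) = sqrt(26). At (u, v) = (-7/2, 0): sqrt(26).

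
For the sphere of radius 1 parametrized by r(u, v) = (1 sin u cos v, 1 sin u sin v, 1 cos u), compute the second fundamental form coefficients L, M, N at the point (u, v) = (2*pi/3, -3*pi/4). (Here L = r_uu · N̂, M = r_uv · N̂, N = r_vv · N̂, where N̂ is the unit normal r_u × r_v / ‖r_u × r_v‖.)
L = -1;  M = 0;  N = -3/4

Compute the unit normal N̂(u, v) = (sin(u)^2*cos(v)/Abs(sin(u)), sin(u)^2*sin(v)/Abs(sin(u)), sin(2*u)/(2*Abs(sin(u)))), and the second partials r_uu, r_uv, r_vv. Take dot products:
  L(u, v) = r_uu · N̂ = -sin(u)/Abs(sin(u)),
  M(u, v) = r_uv · N̂ = 0,
  N(u, v) = r_vv · N̂ = -sin(u)^3/Abs(sin(u)).
Evaluating at (u, v) = (2*pi/3, -3*pi/4):
  L = -1, M = 0, N = -3/4.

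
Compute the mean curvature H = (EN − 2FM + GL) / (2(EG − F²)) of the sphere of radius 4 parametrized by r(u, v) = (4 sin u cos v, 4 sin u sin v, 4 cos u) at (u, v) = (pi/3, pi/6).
H = -1/4

With E = 16, F = 0, G = 16*sin(u)^2, L = -4*sin(u)/Abs(sin(u)), M = 0, N = -4*sin(u)^3/Abs(sin(u)), assemble
  H = (EN − 2FM + GL) / (2(EG − F²)) = -sin(u)/(4*Abs(sin(u))).
At (u, v) = (pi/3, pi/6): H = -1/4.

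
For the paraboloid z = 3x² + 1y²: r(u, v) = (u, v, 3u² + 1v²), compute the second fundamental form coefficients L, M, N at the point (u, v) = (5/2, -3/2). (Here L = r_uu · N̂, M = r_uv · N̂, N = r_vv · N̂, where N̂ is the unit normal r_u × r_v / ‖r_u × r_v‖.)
L = 6*sqrt(235)/235;  M = 0;  N = 2*sqrt(235)/235

Compute the unit normal N̂(u, v) = (-6*u/sqrt(36*u^2 + 4*v^2 + 1), -2*v/sqrt(36*u^2 + 4*v^2 + 1), 1/sqrt(36*u^2 + 4*v^2 + 1)), and the second partials r_uu, r_uv, r_vv. Take dot products:
  L(u, v) = r_uu · N̂ = 6/sqrt(36*u^2 + 4*v^2 + 1),
  M(u, v) = r_uv · N̂ = 0,
  N(u, v) = r_vv · N̂ = 2/sqrt(36*u^2 + 4*v^2 + 1).
Evaluating at (u, v) = (5/2, -3/2):
  L = 6*sqrt(235)/235, M = 0, N = 2*sqrt(235)/235.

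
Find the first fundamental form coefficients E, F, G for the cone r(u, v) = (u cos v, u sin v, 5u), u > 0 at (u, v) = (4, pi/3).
E = 26;  F = 0;  G = 16

Partials: r_u = (cos(v), sin(v), 5), r_v = (-u*sin(v), u*cos(v), 0). As functions of (u, v):
  E = r_u · r_u = 26,
  F = r_u · r_v = 0,
  G = r_v · r_v = u^2.
Evaluating at (u, v) = (4, pi/3): E = 26, F = 0, G = 16.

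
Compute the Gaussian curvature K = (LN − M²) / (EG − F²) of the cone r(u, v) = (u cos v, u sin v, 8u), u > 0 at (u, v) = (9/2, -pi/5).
K = 0

Coefficients of the first fundamental form: E = 65, F = 0, G = u^2.
Coefficients of the second fundamental form: L = 0, M = 0, N = 8*sqrt(65)*u^2/(65*Abs(u)).
Assemble K = (LN − M²)/(EG − F²) = 0. At (u, v) = (9/2, -pi/5): K = 0.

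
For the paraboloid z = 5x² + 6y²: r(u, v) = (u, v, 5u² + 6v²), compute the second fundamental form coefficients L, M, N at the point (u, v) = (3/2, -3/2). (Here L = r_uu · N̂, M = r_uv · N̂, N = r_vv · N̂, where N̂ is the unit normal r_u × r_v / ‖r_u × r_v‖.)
L = sqrt(22)/11;  M = 0;  N = 6*sqrt(22)/55

Compute the unit normal N̂(u, v) = (-10*u/sqrt(100*u^2 + 144*v^2 + 1), -12*v/sqrt(100*u^2 + 144*v^2 + 1), 1/sqrt(100*u^2 + 144*v^2 + 1)), and the second partials r_uu, r_uv, r_vv. Take dot products:
  L(u, v) = r_uu · N̂ = 10/sqrt(100*u^2 + 144*v^2 + 1),
  M(u, v) = r_uv · N̂ = 0,
  N(u, v) = r_vv · N̂ = 12/sqrt(100*u^2 + 144*v^2 + 1).
Evaluating at (u, v) = (3/2, -3/2):
  L = sqrt(22)/11, M = 0, N = 6*sqrt(22)/55.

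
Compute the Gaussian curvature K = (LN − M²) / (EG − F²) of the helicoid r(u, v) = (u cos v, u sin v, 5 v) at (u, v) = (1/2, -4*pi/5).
K = -400/10201

Coefficients of the first fundamental form: E = 1, F = 0, G = u^2 + 25.
Coefficients of the second fundamental form: L = 0, M = -5/sqrt(u^2 + 25), N = 0.
Assemble K = (LN − M²)/(EG − F²) = -25/(u^2 + 25)^2. At (u, v) = (1/2, -4*pi/5): K = -400/10201.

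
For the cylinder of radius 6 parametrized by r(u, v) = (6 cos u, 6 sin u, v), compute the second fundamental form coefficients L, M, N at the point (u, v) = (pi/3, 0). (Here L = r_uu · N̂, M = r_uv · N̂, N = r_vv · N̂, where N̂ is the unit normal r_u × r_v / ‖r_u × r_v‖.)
L = -6;  M = 0;  N = 0

Compute the unit normal N̂(u, v) = (cos(u), sin(u), 0), and the second partials r_uu, r_uv, r_vv. Take dot products:
  L(u, v) = r_uu · N̂ = -6,
  M(u, v) = r_uv · N̂ = 0,
  N(u, v) = r_vv · N̂ = 0.
Evaluating at (u, v) = (pi/3, 0):
  L = -6, M = 0, N = 0.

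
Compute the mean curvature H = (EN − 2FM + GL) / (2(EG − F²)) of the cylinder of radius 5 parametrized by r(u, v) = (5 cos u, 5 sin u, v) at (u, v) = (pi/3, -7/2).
H = -1/10

With E = 25, F = 0, G = 1, L = -5, M = 0, N = 0, assemble
  H = (EN − 2FM + GL) / (2(EG − F²)) = -1/10.
At (u, v) = (pi/3, -7/2): H = -1/10.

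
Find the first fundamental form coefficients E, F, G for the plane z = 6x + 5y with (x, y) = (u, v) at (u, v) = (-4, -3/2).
E = 37;  F = 30;  G = 26

Partials: r_u = (1, 0, 6), r_v = (0, 1, 5). As functions of (u, v):
  E = r_u · r_u = 37,
  F = r_u · r_v = 30,
  G = r_v · r_v = 26.
Evaluating at (u, v) = (-4, -3/2): E = 37, F = 30, G = 26.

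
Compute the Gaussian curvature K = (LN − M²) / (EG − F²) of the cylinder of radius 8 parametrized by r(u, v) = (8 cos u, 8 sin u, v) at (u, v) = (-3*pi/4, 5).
K = 0

Coefficients of the first fundamental form: E = 64, F = 0, G = 1.
Coefficients of the second fundamental form: L = -8, M = 0, N = 0.
Assemble K = (LN − M²)/(EG − F²) = 0. At (u, v) = (-3*pi/4, 5): K = 0.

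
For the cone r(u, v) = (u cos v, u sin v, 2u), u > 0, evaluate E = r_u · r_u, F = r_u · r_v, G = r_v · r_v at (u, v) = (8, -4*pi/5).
E = 5;  F = 0;  G = 64

Partials: r_u = (cos(v), sin(v), 2), r_v = (-u*sin(v), u*cos(v), 0). As functions of (u, v):
  E = r_u · r_u = 5,
  F = r_u · r_v = 0,
  G = r_v · r_v = u^2.
Evaluating at (u, v) = (8, -4*pi/5): E = 5, F = 0, G = 64.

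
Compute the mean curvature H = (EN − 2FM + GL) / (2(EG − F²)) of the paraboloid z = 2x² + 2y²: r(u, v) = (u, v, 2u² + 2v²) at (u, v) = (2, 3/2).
H = 204*sqrt(101)/10201

With E = 16*u^2 + 1, F = 16*u*v, G = 16*v^2 + 1, L = 4/sqrt(16*u^2 + 16*v^2 + 1), M = 0, N = 4/sqrt(16*u^2 + 16*v^2 + 1), assemble
  H = (EN − 2FM + GL) / (2(EG − F²)) = 4*(8*u^2 + 8*v^2 + 1)/(16*u^2 + 16*v^2 + 1)^(3/2).
At (u, v) = (2, 3/2): H = 204*sqrt(101)/10201.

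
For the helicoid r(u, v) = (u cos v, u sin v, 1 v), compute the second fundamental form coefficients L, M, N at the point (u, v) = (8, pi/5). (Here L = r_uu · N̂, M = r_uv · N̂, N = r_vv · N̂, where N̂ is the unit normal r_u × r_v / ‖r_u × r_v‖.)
L = 0;  M = -sqrt(65)/65;  N = 0

Compute the unit normal N̂(u, v) = (sin(v)/sqrt(u^2 + 1), -cos(v)/sqrt(u^2 + 1), u/sqrt(u^2 + 1)), and the second partials r_uu, r_uv, r_vv. Take dot products:
  L(u, v) = r_uu · N̂ = 0,
  M(u, v) = r_uv · N̂ = -1/sqrt(u^2 + 1),
  N(u, v) = r_vv · N̂ = 0.
Evaluating at (u, v) = (8, pi/5):
  L = 0, M = -sqrt(65)/65, N = 0.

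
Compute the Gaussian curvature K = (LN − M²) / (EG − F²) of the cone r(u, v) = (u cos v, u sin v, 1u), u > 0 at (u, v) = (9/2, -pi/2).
K = 0

Coefficients of the first fundamental form: E = 2, F = 0, G = u^2.
Coefficients of the second fundamental form: L = 0, M = 0, N = sqrt(2)*u^2/(2*Abs(u)).
Assemble K = (LN − M²)/(EG − F²) = 0. At (u, v) = (9/2, -pi/2): K = 0.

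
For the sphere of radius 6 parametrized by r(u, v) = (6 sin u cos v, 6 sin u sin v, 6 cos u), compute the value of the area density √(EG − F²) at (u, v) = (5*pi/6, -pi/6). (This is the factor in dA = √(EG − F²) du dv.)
√(EG − F²)|_{(5*pi/6, -pi/6)} = 18

E = 36, F = 0, G = 36*sin(u)^2, so EG − F² = 1296*sin(u)^2. Taking the positive square root: √(EG − F²) = 36*Abs(sin(u)). At (u, v) = (5*pi/6, -pi/6): 18.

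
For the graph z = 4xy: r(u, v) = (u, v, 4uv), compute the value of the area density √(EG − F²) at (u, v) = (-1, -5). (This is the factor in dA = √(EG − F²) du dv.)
√(EG − F²)|_{(-1, -5)} = sqrt(417)

E = 16*v^2 + 1, F = 16*u*v, G = 16*u^2 + 1, so EG − F² = 16*u^2 + 16*v^2 + 1. Taking the positive square root: √(EG − F²) = sqrt(16*u^2 + 16*v^2 + 1). At (u, v) = (-1, -5): sqrt(417).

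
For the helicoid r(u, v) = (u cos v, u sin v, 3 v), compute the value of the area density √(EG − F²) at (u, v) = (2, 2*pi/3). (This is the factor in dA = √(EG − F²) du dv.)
√(EG − F²)|_{(2, 2*pi/3)} = sqrt(13)

E = 1, F = 0, G = u^2 + 9, so EG − F² = u^2 + 9. Taking the positive square root: √(EG − F²) = sqrt(u^2 + 9). At (u, v) = (2, 2*pi/3): sqrt(13).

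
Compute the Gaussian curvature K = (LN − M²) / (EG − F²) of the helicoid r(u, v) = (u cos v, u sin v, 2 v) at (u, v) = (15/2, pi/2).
K = -64/58081

Coefficients of the first fundamental form: E = 1, F = 0, G = u^2 + 4.
Coefficients of the second fundamental form: L = 0, M = -2/sqrt(u^2 + 4), N = 0.
Assemble K = (LN − M²)/(EG − F²) = -4/(u^2 + 4)^2. At (u, v) = (15/2, pi/2): K = -64/58081.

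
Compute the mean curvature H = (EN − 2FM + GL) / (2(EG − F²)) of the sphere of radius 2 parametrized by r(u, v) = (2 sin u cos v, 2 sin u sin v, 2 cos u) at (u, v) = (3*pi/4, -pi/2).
H = -1/2

With E = 4, F = 0, G = 4*sin(u)^2, L = -2*sin(u)/Abs(sin(u)), M = 0, N = -2*sin(u)^3/Abs(sin(u)), assemble
  H = (EN − 2FM + GL) / (2(EG − F²)) = -sin(u)/(2*Abs(sin(u))).
At (u, v) = (3*pi/4, -pi/2): H = -1/2.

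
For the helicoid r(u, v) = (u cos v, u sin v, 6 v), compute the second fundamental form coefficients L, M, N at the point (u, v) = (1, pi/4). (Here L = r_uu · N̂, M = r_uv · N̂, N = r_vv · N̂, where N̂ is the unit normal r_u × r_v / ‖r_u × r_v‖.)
L = 0;  M = -6*sqrt(37)/37;  N = 0

Compute the unit normal N̂(u, v) = (6*sin(v)/sqrt(u^2 + 36), -6*cos(v)/sqrt(u^2 + 36), u/sqrt(u^2 + 36)), and the second partials r_uu, r_uv, r_vv. Take dot products:
  L(u, v) = r_uu · N̂ = 0,
  M(u, v) = r_uv · N̂ = -6/sqrt(u^2 + 36),
  N(u, v) = r_vv · N̂ = 0.
Evaluating at (u, v) = (1, pi/4):
  L = 0, M = -6*sqrt(37)/37, N = 0.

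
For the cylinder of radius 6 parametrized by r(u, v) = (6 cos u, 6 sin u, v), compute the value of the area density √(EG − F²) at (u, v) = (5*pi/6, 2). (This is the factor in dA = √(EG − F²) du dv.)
√(EG − F²)|_{(5*pi/6, 2)} = 6

E = 36, F = 0, G = 1, so EG − F² = 36. Taking the positive square root: √(EG − F²) = 6. At (u, v) = (5*pi/6, 2): 6.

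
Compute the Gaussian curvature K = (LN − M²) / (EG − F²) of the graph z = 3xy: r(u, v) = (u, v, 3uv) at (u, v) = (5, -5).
K = -9/203401

Coefficients of the first fundamental form: E = 9*v^2 + 1, F = 9*u*v, G = 9*u^2 + 1.
Coefficients of the second fundamental form: L = 0, M = 3/sqrt(9*u^2 + 9*v^2 + 1), N = 0.
Assemble K = (LN − M²)/(EG − F²) = -9/(81*u^4 + 162*u^2*v^2 + 18*u^2 + 81*v^4 + 18*v^2 + 1). At (u, v) = (5, -5): K = -9/203401.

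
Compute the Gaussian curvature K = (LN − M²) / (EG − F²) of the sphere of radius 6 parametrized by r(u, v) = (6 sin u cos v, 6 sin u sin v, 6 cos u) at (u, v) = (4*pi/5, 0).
K = 1/36

Coefficients of the first fundamental form: E = 36, F = 0, G = 36*sin(u)^2.
Coefficients of the second fundamental form: L = -6*sin(u)/Abs(sin(u)), M = 0, N = -6*sin(u)^3/Abs(sin(u)).
Assemble K = (LN − M²)/(EG − F²) = 1/36. At (u, v) = (4*pi/5, 0): K = 1/36.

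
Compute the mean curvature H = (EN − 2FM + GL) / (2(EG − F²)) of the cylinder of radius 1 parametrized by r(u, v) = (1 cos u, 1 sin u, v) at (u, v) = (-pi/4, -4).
H = -1/2

With E = 1, F = 0, G = 1, L = -1, M = 0, N = 0, assemble
  H = (EN − 2FM + GL) / (2(EG − F²)) = -1/2.
At (u, v) = (-pi/4, -4): H = -1/2.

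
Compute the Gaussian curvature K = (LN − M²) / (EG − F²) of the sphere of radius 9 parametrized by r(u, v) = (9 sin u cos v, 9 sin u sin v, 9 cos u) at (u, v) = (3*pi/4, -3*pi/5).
K = 1/81

Coefficients of the first fundamental form: E = 81, F = 0, G = 81*sin(u)^2.
Coefficients of the second fundamental form: L = -9*sin(u)/Abs(sin(u)), M = 0, N = -9*sin(u)^3/Abs(sin(u)).
Assemble K = (LN − M²)/(EG − F²) = 1/81. At (u, v) = (3*pi/4, -3*pi/5): K = 1/81.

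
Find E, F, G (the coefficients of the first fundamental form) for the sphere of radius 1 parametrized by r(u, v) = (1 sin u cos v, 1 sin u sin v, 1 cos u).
E = 1;  F = 0;  G = sin(u)^2

Compute partials: r_u = (cos(u)*cos(v), sin(v)*cos(u), -sin(u)), r_v = (-sin(u)*sin(v), sin(u)*cos(v), 0). Then
  E = r_u · r_u = 1,
  F = r_u · r_v = 0,
  G = r_v · r_v = sin(u)^2.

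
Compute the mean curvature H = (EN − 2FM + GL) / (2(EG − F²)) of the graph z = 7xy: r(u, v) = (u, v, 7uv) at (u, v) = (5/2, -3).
H = 20580*sqrt(2993)/8958049

With E = 49*v^2 + 1, F = 49*u*v, G = 49*u^2 + 1, L = 0, M = 7/sqrt(49*u^2 + 49*v^2 + 1), N = 0, assemble
  H = (EN − 2FM + GL) / (2(EG − F²)) = -343*u*v/(49*u^2 + 49*v^2 + 1)^(3/2).
At (u, v) = (5/2, -3): H = 20580*sqrt(2993)/8958049.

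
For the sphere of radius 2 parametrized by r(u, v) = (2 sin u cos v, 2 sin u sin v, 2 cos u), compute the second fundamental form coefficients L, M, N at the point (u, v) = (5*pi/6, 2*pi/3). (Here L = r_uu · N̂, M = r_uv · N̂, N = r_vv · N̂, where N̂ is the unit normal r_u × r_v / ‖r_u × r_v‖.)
L = -2;  M = 0;  N = -1/2

Compute the unit normal N̂(u, v) = (sin(u)^2*cos(v)/Abs(sin(u)), sin(u)^2*sin(v)/Abs(sin(u)), sin(2*u)/(2*Abs(sin(u)))), and the second partials r_uu, r_uv, r_vv. Take dot products:
  L(u, v) = r_uu · N̂ = -2*sin(u)/Abs(sin(u)),
  M(u, v) = r_uv · N̂ = 0,
  N(u, v) = r_vv · N̂ = -2*sin(u)^3/Abs(sin(u)).
Evaluating at (u, v) = (5*pi/6, 2*pi/3):
  L = -2, M = 0, N = -1/2.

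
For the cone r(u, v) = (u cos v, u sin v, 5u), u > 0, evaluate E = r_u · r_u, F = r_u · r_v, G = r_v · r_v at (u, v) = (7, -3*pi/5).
E = 26;  F = 0;  G = 49

Partials: r_u = (cos(v), sin(v), 5), r_v = (-u*sin(v), u*cos(v), 0). As functions of (u, v):
  E = r_u · r_u = 26,
  F = r_u · r_v = 0,
  G = r_v · r_v = u^2.
Evaluating at (u, v) = (7, -3*pi/5): E = 26, F = 0, G = 49.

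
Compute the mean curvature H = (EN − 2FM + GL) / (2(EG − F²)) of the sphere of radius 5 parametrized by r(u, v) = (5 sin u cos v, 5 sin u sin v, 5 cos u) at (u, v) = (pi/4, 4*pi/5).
H = -1/5

With E = 25, F = 0, G = 25*sin(u)^2, L = -5*sin(u)/Abs(sin(u)), M = 0, N = -5*sin(u)^3/Abs(sin(u)), assemble
  H = (EN − 2FM + GL) / (2(EG − F²)) = -sin(u)/(5*Abs(sin(u))).
At (u, v) = (pi/4, 4*pi/5): H = -1/5.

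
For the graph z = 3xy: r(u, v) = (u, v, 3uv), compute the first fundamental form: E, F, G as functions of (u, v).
E = 9*v^2 + 1;  F = 9*u*v;  G = 9*u^2 + 1

Compute partials: r_u = (1, 0, 3*v), r_v = (0, 1, 3*u). Then
  E = r_u · r_u = 9*v^2 + 1,
  F = r_u · r_v = 9*u*v,
  G = r_v · r_v = 9*u^2 + 1.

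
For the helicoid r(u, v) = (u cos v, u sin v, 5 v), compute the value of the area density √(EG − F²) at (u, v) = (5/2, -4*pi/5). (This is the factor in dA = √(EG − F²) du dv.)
√(EG − F²)|_{(5/2, -4*pi/5)} = 5*sqrt(5)/2

E = 1, F = 0, G = u^2 + 25, so EG − F² = u^2 + 25. Taking the positive square root: √(EG − F²) = sqrt(u^2 + 25). At (u, v) = (5/2, -4*pi/5): 5*sqrt(5)/2.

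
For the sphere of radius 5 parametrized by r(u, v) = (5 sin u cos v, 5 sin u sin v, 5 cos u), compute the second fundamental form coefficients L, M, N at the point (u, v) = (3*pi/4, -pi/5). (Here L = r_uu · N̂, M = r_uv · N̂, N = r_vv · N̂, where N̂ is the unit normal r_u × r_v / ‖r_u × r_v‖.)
L = -5;  M = 0;  N = -5/2

Compute the unit normal N̂(u, v) = (sin(u)^2*cos(v)/Abs(sin(u)), sin(u)^2*sin(v)/Abs(sin(u)), sin(2*u)/(2*Abs(sin(u)))), and the second partials r_uu, r_uv, r_vv. Take dot products:
  L(u, v) = r_uu · N̂ = -5*sin(u)/Abs(sin(u)),
  M(u, v) = r_uv · N̂ = 0,
  N(u, v) = r_vv · N̂ = -5*sin(u)^3/Abs(sin(u)).
Evaluating at (u, v) = (3*pi/4, -pi/5):
  L = -5, M = 0, N = -5/2.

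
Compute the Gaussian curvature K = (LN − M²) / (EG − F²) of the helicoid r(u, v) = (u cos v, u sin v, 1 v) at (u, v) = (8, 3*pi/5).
K = -1/4225

Coefficients of the first fundamental form: E = 1, F = 0, G = u^2 + 1.
Coefficients of the second fundamental form: L = 0, M = -1/sqrt(u^2 + 1), N = 0.
Assemble K = (LN − M²)/(EG − F²) = -1/(u^2 + 1)^2. At (u, v) = (8, 3*pi/5): K = -1/4225.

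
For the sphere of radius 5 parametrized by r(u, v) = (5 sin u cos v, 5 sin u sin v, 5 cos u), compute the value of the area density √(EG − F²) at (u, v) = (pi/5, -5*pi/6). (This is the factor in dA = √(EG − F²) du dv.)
√(EG − F²)|_{(pi/5, -5*pi/6)} = 25*sqrt(10 - 2*sqrt(5))/4

E = 25, F = 0, G = 25*sin(u)^2, so EG − F² = 625*sin(u)^2. Taking the positive square root: √(EG − F²) = 25*Abs(sin(u)). At (u, v) = (pi/5, -5*pi/6): 25*sqrt(10 - 2*sqrt(5))/4.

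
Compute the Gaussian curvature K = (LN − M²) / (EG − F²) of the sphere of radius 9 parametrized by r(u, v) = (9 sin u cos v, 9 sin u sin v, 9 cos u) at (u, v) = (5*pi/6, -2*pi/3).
K = 1/81

Coefficients of the first fundamental form: E = 81, F = 0, G = 81*sin(u)^2.
Coefficients of the second fundamental form: L = -9*sin(u)/Abs(sin(u)), M = 0, N = -9*sin(u)^3/Abs(sin(u)).
Assemble K = (LN − M²)/(EG − F²) = 1/81. At (u, v) = (5*pi/6, -2*pi/3): K = 1/81.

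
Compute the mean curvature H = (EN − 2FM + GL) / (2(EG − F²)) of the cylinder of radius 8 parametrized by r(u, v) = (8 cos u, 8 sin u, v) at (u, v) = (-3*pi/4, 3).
H = -1/16

With E = 64, F = 0, G = 1, L = -8, M = 0, N = 0, assemble
  H = (EN − 2FM + GL) / (2(EG − F²)) = -1/16.
At (u, v) = (-3*pi/4, 3): H = -1/16.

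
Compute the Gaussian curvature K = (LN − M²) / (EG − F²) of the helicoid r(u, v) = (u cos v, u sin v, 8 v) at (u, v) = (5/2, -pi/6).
K = -1024/78961

Coefficients of the first fundamental form: E = 1, F = 0, G = u^2 + 64.
Coefficients of the second fundamental form: L = 0, M = -8/sqrt(u^2 + 64), N = 0.
Assemble K = (LN − M²)/(EG − F²) = -64/(u^2 + 64)^2. At (u, v) = (5/2, -pi/6): K = -1024/78961.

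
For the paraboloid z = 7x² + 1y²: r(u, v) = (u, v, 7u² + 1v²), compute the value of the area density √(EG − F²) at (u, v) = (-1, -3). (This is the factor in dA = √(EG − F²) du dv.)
√(EG − F²)|_{(-1, -3)} = sqrt(233)

E = 196*u^2 + 1, F = 28*u*v, G = 4*v^2 + 1, so EG − F² = 196*u^2 + 4*v^2 + 1. Taking the positive square root: √(EG − F²) = sqrt(196*u^2 + 4*v^2 + 1). At (u, v) = (-1, -3): sqrt(233).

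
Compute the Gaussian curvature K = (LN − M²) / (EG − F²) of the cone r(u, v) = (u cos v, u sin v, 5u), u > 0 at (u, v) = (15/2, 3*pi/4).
K = 0

Coefficients of the first fundamental form: E = 26, F = 0, G = u^2.
Coefficients of the second fundamental form: L = 0, M = 0, N = 5*sqrt(26)*u^2/(26*Abs(u)).
Assemble K = (LN − M²)/(EG − F²) = 0. At (u, v) = (15/2, 3*pi/4): K = 0.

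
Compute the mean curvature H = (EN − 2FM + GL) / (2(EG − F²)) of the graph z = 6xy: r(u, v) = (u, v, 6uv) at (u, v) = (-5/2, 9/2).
H = 486*sqrt(955)/182405

With E = 36*v^2 + 1, F = 36*u*v, G = 36*u^2 + 1, L = 0, M = 6/sqrt(36*u^2 + 36*v^2 + 1), N = 0, assemble
  H = (EN − 2FM + GL) / (2(EG − F²)) = -216*u*v/(36*u^2 + 36*v^2 + 1)^(3/2).
At (u, v) = (-5/2, 9/2): H = 486*sqrt(955)/182405.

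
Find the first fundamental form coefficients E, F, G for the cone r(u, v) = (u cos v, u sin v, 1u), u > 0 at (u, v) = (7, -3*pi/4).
E = 2;  F = 0;  G = 49

Partials: r_u = (cos(v), sin(v), 1), r_v = (-u*sin(v), u*cos(v), 0). As functions of (u, v):
  E = r_u · r_u = 2,
  F = r_u · r_v = 0,
  G = r_v · r_v = u^2.
Evaluating at (u, v) = (7, -3*pi/4): E = 2, F = 0, G = 49.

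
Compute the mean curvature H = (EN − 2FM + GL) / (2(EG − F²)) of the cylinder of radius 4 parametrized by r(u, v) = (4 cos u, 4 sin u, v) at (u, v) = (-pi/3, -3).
H = -1/8

With E = 16, F = 0, G = 1, L = -4, M = 0, N = 0, assemble
  H = (EN − 2FM + GL) / (2(EG − F²)) = -1/8.
At (u, v) = (-pi/3, -3): H = -1/8.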